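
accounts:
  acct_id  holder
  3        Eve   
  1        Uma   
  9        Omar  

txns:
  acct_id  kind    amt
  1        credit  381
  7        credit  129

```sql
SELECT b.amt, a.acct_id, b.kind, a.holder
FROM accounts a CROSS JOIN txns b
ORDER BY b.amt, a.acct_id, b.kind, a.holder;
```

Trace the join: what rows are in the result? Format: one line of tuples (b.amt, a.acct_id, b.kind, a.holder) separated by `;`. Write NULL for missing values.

CROSS JOIN pairs every row of `accounts` with every row of `txns`: 3 × 2 = 6 rows.
After projecting and ordering:
b.amt | a.acct_id | b.kind | a.holder
129 | 1 | credit | Uma
129 | 3 | credit | Eve
129 | 9 | credit | Omar
381 | 1 | credit | Uma
381 | 3 | credit | Eve
381 | 9 | credit | Omar

(129, 1, credit, Uma); (129, 3, credit, Eve); (129, 9, credit, Omar); (381, 1, credit, Uma); (381, 3, credit, Eve); (381, 9, credit, Omar)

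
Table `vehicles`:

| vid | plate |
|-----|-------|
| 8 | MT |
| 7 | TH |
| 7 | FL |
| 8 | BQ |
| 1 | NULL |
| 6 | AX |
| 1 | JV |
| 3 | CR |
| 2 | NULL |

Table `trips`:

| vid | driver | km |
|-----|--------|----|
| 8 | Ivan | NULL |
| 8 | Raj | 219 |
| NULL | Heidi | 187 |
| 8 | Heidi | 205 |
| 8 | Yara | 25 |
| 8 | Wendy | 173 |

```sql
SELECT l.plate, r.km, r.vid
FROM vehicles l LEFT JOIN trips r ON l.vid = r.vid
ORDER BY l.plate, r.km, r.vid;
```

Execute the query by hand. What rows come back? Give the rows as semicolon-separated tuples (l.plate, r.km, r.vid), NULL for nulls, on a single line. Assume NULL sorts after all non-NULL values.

LEFT JOIN keeps every row from `vehicles`; unmatched rows get NULL for `trips`'s columns.
Matching on l.vid = r.vid. A NULL in a compared column never satisfies the condition.
- l row (vid=8): matches 5 r row(s) → 5 output row(s).
- l row (vid=7): no match → kept, r columns NULL.
- l row (vid=7): no match → kept, r columns NULL.
- l row (vid=8): matches 5 r row(s) → 5 output row(s).
- l row (vid=1): no match → kept, r columns NULL.
- l row (vid=6): no match → kept, r columns NULL.
- l row (vid=1): no match → kept, r columns NULL.
- l row (vid=3): no match → kept, r columns NULL.
- l row (vid=2): no match → kept, r columns NULL.

(AX, NULL, NULL); (BQ, 25, 8); (BQ, 173, 8); (BQ, 205, 8); (BQ, 219, 8); (BQ, NULL, 8); (CR, NULL, NULL); (FL, NULL, NULL); (JV, NULL, NULL); (MT, 25, 8); (MT, 173, 8); (MT, 205, 8); (MT, 219, 8); (MT, NULL, 8); (TH, NULL, NULL); (NULL, NULL, NULL); (NULL, NULL, NULL)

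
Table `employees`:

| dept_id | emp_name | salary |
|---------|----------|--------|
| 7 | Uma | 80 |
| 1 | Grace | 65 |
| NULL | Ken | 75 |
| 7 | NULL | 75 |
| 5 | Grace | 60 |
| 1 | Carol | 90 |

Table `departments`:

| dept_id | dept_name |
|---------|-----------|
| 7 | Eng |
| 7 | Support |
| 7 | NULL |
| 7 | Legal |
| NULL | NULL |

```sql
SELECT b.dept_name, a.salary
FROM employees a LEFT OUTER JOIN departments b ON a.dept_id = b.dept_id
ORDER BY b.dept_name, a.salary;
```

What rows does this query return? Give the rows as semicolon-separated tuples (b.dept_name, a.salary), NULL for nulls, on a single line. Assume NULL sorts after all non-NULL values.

(Eng, 75); (Eng, 80); (Legal, 75); (Legal, 80); (Support, 75); (Support, 80); (NULL, 60); (NULL, 65); (NULL, 75); (NULL, 75); (NULL, 80); (NULL, 90)

LEFT JOIN keeps every row from `employees`; unmatched rows get NULL for `departments`'s columns.
Matching on a.dept_id = b.dept_id. A NULL in a compared column never satisfies the condition.
- a[0] dept_id=7 → 4 match(es) in b → 4 row(s).
- a[1] dept_id=1 → no match; kept with NULLs on the b side.
- a[2] dept_id=NULL → no match; kept with NULLs on the b side.
- a[3] dept_id=7 → 4 match(es) in b → 4 row(s).
- a[4] dept_id=5 → no match; kept with NULLs on the b side.
- a[5] dept_id=1 → no match; kept with NULLs on the b side.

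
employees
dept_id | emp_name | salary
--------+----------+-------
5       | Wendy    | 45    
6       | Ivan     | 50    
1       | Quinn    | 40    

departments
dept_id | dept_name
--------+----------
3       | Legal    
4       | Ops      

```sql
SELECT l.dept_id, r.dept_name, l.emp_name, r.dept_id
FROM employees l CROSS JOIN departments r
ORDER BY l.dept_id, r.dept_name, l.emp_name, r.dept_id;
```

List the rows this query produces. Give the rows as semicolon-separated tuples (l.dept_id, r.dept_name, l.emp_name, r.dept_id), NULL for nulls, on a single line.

(1, Legal, Quinn, 3); (1, Ops, Quinn, 4); (5, Legal, Wendy, 3); (5, Ops, Wendy, 4); (6, Legal, Ivan, 3); (6, Ops, Ivan, 4)

CROSS JOIN pairs every row of `employees` with every row of `departments`: 3 × 2 = 6 rows.
After projecting and ordering:
l.dept_id | r.dept_name | l.emp_name | r.dept_id
1 | Legal | Quinn | 3
1 | Ops | Quinn | 4
5 | Legal | Wendy | 3
5 | Ops | Wendy | 4
6 | Legal | Ivan | 3
6 | Ops | Ivan | 4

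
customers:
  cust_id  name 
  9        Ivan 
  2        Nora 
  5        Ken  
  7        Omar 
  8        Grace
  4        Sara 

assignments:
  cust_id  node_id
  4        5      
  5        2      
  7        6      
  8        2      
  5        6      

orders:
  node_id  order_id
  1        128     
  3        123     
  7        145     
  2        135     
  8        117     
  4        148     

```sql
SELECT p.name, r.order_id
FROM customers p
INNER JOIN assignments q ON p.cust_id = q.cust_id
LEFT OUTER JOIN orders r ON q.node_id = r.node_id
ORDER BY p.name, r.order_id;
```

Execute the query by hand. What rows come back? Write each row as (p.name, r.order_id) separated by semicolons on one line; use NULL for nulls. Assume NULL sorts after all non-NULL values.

Step 1 — p INNER JOIN q on cust_id → 5 row(s).
Then LEFT JOIN `orders r` on node_id: each of those 5 rows is kept; rows whose q.node_id has no match in r get NULL for r's columns.

(Grace, 135); (Ken, 135); (Ken, NULL); (Omar, NULL); (Sara, NULL)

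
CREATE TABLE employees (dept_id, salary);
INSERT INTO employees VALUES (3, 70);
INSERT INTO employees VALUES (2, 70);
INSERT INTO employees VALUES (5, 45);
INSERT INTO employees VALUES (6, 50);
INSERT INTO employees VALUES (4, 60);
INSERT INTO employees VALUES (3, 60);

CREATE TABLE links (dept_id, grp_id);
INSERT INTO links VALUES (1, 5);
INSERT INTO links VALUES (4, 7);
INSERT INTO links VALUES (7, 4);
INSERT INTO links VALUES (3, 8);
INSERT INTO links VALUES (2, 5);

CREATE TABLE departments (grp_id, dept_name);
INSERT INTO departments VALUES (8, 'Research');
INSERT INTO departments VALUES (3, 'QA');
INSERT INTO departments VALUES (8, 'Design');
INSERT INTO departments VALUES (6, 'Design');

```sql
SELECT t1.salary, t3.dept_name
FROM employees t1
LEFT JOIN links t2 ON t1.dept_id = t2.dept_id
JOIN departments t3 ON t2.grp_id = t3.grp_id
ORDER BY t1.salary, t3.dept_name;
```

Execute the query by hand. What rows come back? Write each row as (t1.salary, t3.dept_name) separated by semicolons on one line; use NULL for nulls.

Evaluate left to right. First `employees t1 LEFT JOIN links t2` on dept_id: 6 row(s).
Then INNER JOIN `departments t3` on grp_id: keep only rows whose t2.grp_id appears in t3.

(60, Design); (60, Research); (70, Design); (70, Research)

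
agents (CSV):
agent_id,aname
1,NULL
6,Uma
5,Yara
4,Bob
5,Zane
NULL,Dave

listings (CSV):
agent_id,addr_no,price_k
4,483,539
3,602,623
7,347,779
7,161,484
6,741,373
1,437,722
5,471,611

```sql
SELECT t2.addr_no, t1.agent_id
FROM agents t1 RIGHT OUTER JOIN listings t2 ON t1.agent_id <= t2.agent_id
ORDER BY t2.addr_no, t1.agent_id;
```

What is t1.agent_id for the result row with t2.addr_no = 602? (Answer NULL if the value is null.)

1

RIGHT JOIN keeps every row from `listings`; unmatched rows get NULL for `agents`'s columns.
Matching on t1.agent_id <= t2.agent_id. A NULL in a compared column never satisfies the condition.
- t1 row (agent_id=1): matches 7 t2 row(s) → 7 output row(s).
- t1 row (agent_id=6): matches 3 t2 row(s) → 3 output row(s).
- t1 row (agent_id=5): matches 4 t2 row(s) → 4 output row(s).
- t1 row (agent_id=4): matches 5 t2 row(s) → 5 output row(s).
- t1 row (agent_id=5): matches 4 t2 row(s) → 4 output row(s).
- t1 row (agent_id=NULL): no match.
- every t2 row matched at least one t1 row.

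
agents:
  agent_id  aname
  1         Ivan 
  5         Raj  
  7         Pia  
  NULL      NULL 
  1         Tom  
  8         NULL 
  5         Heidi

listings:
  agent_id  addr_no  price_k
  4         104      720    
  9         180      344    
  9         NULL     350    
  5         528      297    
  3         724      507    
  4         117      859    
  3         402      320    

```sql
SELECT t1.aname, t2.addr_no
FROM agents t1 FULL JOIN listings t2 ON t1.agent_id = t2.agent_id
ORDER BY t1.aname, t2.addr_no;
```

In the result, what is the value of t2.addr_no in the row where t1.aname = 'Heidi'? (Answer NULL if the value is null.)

528

FULL OUTER JOIN keeps every row from both sides; unmatched rows get NULL for the other side's columns.
Matching on t1.agent_id = t2.agent_id. A NULL in a compared column never satisfies the condition.
- t1 (agent_id=1) has no partner → padded with NULL.
- t1 (agent_id=5) pairs with 1 row(s) of t2.
- t1 (agent_id=7) has no partner → padded with NULL.
- t1 (agent_id=NULL) has no partner → padded with NULL.
- t1 (agent_id=1) has no partner → padded with NULL.
- t1 (agent_id=8) has no partner → padded with NULL.
- t1 (agent_id=5) pairs with 1 row(s) of t2.
- 6 t2 row(s) had no t1 match → kept, t1 columns NULL.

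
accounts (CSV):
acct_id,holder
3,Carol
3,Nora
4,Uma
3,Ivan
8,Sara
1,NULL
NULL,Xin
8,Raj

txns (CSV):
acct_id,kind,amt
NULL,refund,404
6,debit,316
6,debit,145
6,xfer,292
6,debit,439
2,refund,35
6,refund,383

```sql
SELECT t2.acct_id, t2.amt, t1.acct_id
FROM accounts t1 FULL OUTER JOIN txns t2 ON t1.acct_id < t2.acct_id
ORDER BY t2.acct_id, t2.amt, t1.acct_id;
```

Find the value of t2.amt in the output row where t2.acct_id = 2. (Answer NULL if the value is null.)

35

FULL OUTER JOIN keeps every row from both sides; unmatched rows get NULL for the other side's columns.
Matching on t1.acct_id < t2.acct_id. A NULL in a compared column never satisfies the condition.
- t1[0] acct_id=3 → 5 match(es) in t2 → 5 row(s).
- t1[1] acct_id=3 → 5 match(es) in t2 → 5 row(s).
- t1[2] acct_id=4 → 5 match(es) in t2 → 5 row(s).
- t1[3] acct_id=3 → 5 match(es) in t2 → 5 row(s).
- t1[4] acct_id=8 → no match; kept with NULLs on the t2 side.
- t1[5] acct_id=1 → 6 match(es) in t2 → 6 row(s).
- t1[6] acct_id=NULL → no match; kept with NULLs on the t2 side.
- t1[7] acct_id=8 → no match; kept with NULLs on the t2 side.
- 1 row(s) from t2 found no t1 partner → padded with NULL.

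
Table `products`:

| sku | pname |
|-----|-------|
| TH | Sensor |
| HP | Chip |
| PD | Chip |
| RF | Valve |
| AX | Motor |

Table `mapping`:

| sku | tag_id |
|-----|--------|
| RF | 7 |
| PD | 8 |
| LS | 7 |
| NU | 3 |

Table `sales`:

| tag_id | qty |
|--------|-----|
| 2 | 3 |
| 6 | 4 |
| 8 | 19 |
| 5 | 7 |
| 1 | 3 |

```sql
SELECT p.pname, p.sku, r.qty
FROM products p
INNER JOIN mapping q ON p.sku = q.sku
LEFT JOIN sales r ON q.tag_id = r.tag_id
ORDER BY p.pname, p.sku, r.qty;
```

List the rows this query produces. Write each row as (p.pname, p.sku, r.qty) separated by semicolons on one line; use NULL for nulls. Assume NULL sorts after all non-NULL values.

(Chip, PD, 19); (Valve, RF, NULL)

Joins associate left-to-right: products INNER JOIN mapping on sku gives 2 intermediate row(s).
Then LEFT JOIN `sales r` on tag_id: each of those 2 rows is kept; rows whose q.tag_id has no match in r get NULL for r's columns.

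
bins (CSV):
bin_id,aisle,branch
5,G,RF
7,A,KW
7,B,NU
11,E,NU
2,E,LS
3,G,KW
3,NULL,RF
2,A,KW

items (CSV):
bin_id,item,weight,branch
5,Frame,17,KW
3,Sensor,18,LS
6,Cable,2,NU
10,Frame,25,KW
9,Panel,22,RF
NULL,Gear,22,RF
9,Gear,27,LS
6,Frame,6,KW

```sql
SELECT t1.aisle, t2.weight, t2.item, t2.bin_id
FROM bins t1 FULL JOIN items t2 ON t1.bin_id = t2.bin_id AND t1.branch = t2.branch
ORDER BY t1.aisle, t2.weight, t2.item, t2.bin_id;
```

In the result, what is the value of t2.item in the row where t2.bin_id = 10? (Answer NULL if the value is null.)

Frame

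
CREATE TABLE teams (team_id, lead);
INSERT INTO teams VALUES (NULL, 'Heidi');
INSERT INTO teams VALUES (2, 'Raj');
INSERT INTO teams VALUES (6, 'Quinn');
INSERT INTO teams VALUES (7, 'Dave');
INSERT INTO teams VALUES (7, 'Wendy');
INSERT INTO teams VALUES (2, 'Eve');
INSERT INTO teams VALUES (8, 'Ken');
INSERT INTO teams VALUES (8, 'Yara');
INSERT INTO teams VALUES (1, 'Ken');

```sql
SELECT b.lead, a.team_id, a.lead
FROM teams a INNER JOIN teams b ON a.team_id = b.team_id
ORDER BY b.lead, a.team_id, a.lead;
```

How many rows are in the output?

14

INNER JOIN keeps only pairs where the ON condition holds.
Matching on a.team_id = b.team_id. A NULL in a compared column never satisfies the condition.
Matched pairs: 14.
Total: 14 rows.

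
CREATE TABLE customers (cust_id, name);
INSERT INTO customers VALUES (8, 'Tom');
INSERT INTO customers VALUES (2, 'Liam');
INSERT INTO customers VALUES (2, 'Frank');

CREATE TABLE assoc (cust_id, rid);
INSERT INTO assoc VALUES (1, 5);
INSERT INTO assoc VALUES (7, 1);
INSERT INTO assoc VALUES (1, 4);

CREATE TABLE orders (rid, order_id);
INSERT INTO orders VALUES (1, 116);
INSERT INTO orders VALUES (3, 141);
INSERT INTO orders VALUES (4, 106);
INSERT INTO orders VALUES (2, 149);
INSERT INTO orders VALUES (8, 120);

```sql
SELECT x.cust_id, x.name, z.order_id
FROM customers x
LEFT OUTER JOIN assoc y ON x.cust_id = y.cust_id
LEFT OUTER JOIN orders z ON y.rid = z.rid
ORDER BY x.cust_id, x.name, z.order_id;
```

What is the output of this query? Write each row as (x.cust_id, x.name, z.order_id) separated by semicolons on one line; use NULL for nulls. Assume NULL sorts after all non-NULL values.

Step 1 — x LEFT JOIN y on cust_id → 3 row(s).
Then LEFT JOIN `orders z` on rid: each of those 3 rows is kept; rows whose y.rid has no match in z get NULL for z's columns.

(2, Frank, NULL); (2, Liam, NULL); (8, Tom, NULL)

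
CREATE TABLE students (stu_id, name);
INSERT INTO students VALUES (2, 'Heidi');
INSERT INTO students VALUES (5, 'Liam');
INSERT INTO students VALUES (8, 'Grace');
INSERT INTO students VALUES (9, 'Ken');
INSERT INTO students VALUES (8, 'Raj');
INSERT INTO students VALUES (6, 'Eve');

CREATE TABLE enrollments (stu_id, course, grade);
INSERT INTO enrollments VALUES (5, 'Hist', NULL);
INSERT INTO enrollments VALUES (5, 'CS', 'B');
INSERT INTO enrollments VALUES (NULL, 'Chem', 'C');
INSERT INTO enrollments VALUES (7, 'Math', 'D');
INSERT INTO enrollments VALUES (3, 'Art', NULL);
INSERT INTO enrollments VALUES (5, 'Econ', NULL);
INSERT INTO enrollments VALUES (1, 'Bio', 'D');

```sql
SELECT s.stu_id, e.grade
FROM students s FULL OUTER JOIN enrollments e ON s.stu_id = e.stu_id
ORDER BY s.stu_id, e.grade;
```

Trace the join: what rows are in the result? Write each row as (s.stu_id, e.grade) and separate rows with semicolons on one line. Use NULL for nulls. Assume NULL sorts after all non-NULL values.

(2, NULL); (5, B); (5, NULL); (5, NULL); (6, NULL); (8, NULL); (8, NULL); (9, NULL); (NULL, C); (NULL, D); (NULL, D); (NULL, NULL)

FULL OUTER JOIN keeps every row from both sides; unmatched rows get NULL for the other side's columns.
Matching on s.stu_id = e.stu_id. A NULL in a compared column never satisfies the condition.
- s[0] stu_id=2 → no match; kept with NULLs on the e side.
- s[1] stu_id=5 → 3 match(es) in e → 3 row(s).
- s[2] stu_id=8 → no match; kept with NULLs on the e side.
- s[3] stu_id=9 → no match; kept with NULLs on the e side.
- s[4] stu_id=8 → no match; kept with NULLs on the e side.
- s[5] stu_id=6 → no match; kept with NULLs on the e side.
- 4 e row(s) had no s match → kept, s columns NULL.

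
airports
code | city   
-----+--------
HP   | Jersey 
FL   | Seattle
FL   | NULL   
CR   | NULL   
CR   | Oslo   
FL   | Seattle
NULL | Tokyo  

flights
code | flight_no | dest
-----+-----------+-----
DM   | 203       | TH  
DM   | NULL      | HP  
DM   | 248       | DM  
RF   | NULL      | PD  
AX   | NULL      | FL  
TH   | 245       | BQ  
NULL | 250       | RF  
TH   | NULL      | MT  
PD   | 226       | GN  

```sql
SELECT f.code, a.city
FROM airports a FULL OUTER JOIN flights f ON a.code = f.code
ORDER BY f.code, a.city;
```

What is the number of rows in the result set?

16

FULL OUTER JOIN keeps every row from both sides; unmatched rows get NULL for the other side's columns.
Matching on a.code = f.code. A NULL in a compared column never satisfies the condition.
- a (code=HP) has no partner → padded with NULL.
- a (code=FL) has no partner → padded with NULL.
- a (code=FL) has no partner → padded with NULL.
- a (code=CR) has no partner → padded with NULL.
- a (code=CR) has no partner → padded with NULL.
- a (code=FL) has no partner → padded with NULL.
- a (code=NULL) has no partner → padded with NULL.
- plus 9 unmatched f row(s), each kept with NULL a columns.
Total: 0 matched + 16 padded = 16 rows.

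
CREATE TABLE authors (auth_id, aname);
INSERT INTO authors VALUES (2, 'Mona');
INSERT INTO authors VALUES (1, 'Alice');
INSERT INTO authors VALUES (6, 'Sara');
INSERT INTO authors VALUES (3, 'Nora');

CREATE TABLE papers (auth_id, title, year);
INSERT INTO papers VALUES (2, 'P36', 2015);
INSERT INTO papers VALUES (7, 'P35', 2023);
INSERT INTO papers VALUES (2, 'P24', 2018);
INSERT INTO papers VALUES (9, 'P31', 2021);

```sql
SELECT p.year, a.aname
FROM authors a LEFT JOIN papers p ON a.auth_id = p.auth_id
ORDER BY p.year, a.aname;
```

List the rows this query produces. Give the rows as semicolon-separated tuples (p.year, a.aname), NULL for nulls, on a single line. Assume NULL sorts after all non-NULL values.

(2015, Mona); (2018, Mona); (NULL, Alice); (NULL, Nora); (NULL, Sara)

LEFT JOIN keeps every row from `authors`; unmatched rows get NULL for `papers`'s columns.
Matching on a.auth_id = p.auth_id.
- a (auth_id=2) pairs with 2 row(s) of p.
- a (auth_id=1) has no partner → padded with NULL.
- a (auth_id=6) has no partner → padded with NULL.
- a (auth_id=3) has no partner → padded with NULL.
After projecting and ordering:
p.year | a.aname
2015 | Mona
2018 | Mona
NULL | Alice
NULL | Nora
NULL | Sara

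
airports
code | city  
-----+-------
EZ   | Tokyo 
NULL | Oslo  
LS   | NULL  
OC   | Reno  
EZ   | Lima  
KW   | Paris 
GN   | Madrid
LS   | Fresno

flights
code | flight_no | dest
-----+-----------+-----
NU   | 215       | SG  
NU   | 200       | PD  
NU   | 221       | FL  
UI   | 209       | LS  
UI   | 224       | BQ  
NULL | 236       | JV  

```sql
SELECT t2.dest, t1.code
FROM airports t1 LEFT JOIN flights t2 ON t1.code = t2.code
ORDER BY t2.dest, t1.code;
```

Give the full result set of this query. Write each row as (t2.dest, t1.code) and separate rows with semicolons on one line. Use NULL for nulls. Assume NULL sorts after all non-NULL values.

LEFT JOIN keeps every row from `airports`; unmatched rows get NULL for `flights`'s columns.
Matching on t1.code = t2.code. A NULL in a compared column never satisfies the condition.
- t1 (code=EZ) has no partner → padded with NULL.
- t1 (code=NULL) has no partner → padded with NULL.
- t1 (code=LS) has no partner → padded with NULL.
- t1 (code=OC) has no partner → padded with NULL.
- t1 (code=EZ) has no partner → padded with NULL.
- t1 (code=KW) has no partner → padded with NULL.
- t1 (code=GN) has no partner → padded with NULL.
- t1 (code=LS) has no partner → padded with NULL.
After projecting and ordering:
t2.dest | t1.code
NULL | EZ
NULL | EZ
NULL | GN
NULL | KW
NULL | LS
NULL | LS
NULL | OC
NULL | NULL

(NULL, EZ); (NULL, EZ); (NULL, GN); (NULL, KW); (NULL, LS); (NULL, LS); (NULL, OC); (NULL, NULL)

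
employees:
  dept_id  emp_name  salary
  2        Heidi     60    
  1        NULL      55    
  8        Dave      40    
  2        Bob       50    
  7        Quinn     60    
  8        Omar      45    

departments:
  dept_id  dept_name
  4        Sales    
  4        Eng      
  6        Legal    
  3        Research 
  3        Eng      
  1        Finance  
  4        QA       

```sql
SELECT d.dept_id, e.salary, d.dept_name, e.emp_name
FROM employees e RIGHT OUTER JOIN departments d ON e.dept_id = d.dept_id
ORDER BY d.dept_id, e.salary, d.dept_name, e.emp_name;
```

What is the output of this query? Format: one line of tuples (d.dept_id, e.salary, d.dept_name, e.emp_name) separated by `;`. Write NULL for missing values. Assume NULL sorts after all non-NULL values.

RIGHT JOIN keeps every row from `departments`; unmatched rows get NULL for `employees`'s columns.
Matching on e.dept_id = d.dept_id.
Matched pairs: 1; unmatched d rows kept: 6.

(1, 55, Finance, NULL); (3, NULL, Eng, NULL); (3, NULL, Research, NULL); (4, NULL, Eng, NULL); (4, NULL, QA, NULL); (4, NULL, Sales, NULL); (6, NULL, Legal, NULL)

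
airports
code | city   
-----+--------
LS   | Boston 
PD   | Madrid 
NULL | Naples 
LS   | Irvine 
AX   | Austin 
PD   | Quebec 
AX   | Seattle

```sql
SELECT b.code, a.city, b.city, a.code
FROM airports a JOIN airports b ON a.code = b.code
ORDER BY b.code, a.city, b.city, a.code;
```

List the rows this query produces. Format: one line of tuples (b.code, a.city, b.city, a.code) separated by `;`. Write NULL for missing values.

(AX, Austin, Austin, AX); (AX, Austin, Seattle, AX); (AX, Seattle, Austin, AX); (AX, Seattle, Seattle, AX); (LS, Boston, Boston, LS); (LS, Boston, Irvine, LS); (LS, Irvine, Boston, LS); (LS, Irvine, Irvine, LS); (PD, Madrid, Madrid, PD); (PD, Madrid, Quebec, PD); (PD, Quebec, Madrid, PD); (PD, Quebec, Quebec, PD)

INNER JOIN keeps only pairs where the ON condition holds.
Matching on a.code = b.code. A NULL in a compared column never satisfies the condition.
- code=LS: 2 matching b row(s), so 2 row(s) emitted.
- code=PD: 2 matching b row(s), so 2 row(s) emitted.
- code=NULL: no matching b row, dropped.
- code=LS: 2 matching b row(s), so 2 row(s) emitted.
- code=AX: 2 matching b row(s), so 2 row(s) emitted.
- code=PD: 2 matching b row(s), so 2 row(s) emitted.
- code=AX: 2 matching b row(s), so 2 row(s) emitted.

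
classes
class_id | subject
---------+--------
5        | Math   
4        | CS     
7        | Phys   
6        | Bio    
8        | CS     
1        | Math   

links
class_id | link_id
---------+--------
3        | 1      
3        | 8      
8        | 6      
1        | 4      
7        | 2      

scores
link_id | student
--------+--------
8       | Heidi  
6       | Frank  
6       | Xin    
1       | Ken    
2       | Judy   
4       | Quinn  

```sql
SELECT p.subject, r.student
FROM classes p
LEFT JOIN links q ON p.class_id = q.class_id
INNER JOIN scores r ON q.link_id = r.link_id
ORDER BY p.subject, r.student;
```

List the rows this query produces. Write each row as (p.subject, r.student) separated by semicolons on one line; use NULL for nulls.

Joins associate left-to-right: classes LEFT JOIN links on class_id gives 6 intermediate row(s).
Then INNER JOIN `scores r` on link_id: keep only rows whose q.link_id appears in r.

(CS, Frank); (CS, Xin); (Math, Quinn); (Phys, Judy)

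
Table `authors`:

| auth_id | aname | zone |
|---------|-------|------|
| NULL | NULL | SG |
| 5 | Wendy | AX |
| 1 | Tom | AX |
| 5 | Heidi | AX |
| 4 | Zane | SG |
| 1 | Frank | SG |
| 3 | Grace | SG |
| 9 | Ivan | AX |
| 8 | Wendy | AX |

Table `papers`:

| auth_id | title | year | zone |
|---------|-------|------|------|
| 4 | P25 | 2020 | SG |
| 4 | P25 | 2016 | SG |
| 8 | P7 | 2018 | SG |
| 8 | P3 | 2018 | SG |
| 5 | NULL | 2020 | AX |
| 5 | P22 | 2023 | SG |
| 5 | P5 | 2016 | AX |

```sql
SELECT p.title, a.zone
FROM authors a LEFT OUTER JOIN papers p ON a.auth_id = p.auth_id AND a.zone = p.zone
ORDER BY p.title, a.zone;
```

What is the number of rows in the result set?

12

LEFT JOIN keeps every row from `authors`; unmatched rows get NULL for `papers`'s columns.
Matching on a.auth_id = p.auth_id AND a.zone = p.zone. A NULL in a compared column never satisfies the condition.
- a (auth_id=NULL, zone=SG) has no partner → padded with NULL.
- a (auth_id=5, zone=AX) pairs with 2 row(s) of p.
- a (auth_id=1, zone=AX) has no partner → padded with NULL.
- a (auth_id=5, zone=AX) pairs with 2 row(s) of p.
- a (auth_id=4, zone=SG) pairs with 2 row(s) of p.
- a (auth_id=1, zone=SG) has no partner → padded with NULL.
- a (auth_id=3, zone=SG) has no partner → padded with NULL.
- a (auth_id=9, zone=AX) has no partner → padded with NULL.
- a (auth_id=8, zone=AX) has no partner → padded with NULL.
Total: 6 matched + 6 padded = 12 rows.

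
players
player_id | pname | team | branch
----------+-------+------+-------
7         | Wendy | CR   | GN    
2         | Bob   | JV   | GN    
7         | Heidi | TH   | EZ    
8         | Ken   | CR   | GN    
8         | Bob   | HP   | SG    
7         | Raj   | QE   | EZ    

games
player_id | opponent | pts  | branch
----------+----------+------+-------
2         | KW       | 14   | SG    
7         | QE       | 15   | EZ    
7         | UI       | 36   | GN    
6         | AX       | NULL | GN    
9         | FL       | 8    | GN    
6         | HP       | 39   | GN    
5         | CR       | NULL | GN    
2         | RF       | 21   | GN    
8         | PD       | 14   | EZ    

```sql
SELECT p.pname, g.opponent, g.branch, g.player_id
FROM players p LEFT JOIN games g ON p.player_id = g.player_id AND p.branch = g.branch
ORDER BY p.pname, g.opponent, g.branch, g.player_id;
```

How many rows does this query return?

LEFT JOIN keeps every row from `players`; unmatched rows get NULL for `games`'s columns.
Matching on p.player_id = g.player_id AND p.branch = g.branch.
- p[0] player_id=7, branch=GN → 1 match(es) in g → 1 row(s).
- p[1] player_id=2, branch=GN → 1 match(es) in g → 1 row(s).
- p[2] player_id=7, branch=EZ → 1 match(es) in g → 1 row(s).
- p[3] player_id=8, branch=GN → no match; kept with NULLs on the g side.
- p[4] player_id=8, branch=SG → no match; kept with NULLs on the g side.
- p[5] player_id=7, branch=EZ → 1 match(es) in g → 1 row(s).
Total: 4 matched + 2 padded = 6 rows.

6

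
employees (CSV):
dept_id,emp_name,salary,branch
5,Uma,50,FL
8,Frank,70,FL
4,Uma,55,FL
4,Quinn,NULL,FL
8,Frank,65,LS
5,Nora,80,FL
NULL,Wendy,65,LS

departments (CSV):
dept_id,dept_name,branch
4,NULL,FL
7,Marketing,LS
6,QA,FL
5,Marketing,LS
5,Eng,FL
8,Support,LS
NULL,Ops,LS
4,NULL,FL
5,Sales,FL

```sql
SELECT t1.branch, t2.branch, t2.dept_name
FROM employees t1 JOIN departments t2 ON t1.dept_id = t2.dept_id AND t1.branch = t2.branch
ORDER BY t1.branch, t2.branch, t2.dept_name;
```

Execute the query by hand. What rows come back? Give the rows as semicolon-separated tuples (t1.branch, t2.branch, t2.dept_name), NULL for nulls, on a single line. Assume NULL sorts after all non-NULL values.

INNER JOIN keeps only pairs where the ON condition holds.
Matching on t1.dept_id = t2.dept_id AND t1.branch = t2.branch. A NULL in a compared column never satisfies the condition.
Matched pairs: 9.

(FL, FL, Eng); (FL, FL, Eng); (FL, FL, Sales); (FL, FL, Sales); (FL, FL, NULL); (FL, FL, NULL); (FL, FL, NULL); (FL, FL, NULL); (LS, LS, Support)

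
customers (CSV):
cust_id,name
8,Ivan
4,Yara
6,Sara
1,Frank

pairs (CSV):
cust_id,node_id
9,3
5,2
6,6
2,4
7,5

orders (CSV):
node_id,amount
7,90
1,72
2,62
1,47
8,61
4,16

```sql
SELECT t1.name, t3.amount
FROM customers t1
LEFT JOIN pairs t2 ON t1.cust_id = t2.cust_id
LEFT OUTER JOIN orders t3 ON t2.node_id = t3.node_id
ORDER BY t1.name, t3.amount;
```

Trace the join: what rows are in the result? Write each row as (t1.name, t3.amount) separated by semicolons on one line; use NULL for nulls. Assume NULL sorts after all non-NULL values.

Joins associate left-to-right: customers LEFT JOIN pairs on cust_id gives 4 intermediate row(s).
Then LEFT JOIN `orders t3` on node_id: each of those 4 rows is kept; rows whose t2.node_id has no match in t3 get NULL for t3's columns.

(Frank, NULL); (Ivan, NULL); (Sara, NULL); (Yara, NULL)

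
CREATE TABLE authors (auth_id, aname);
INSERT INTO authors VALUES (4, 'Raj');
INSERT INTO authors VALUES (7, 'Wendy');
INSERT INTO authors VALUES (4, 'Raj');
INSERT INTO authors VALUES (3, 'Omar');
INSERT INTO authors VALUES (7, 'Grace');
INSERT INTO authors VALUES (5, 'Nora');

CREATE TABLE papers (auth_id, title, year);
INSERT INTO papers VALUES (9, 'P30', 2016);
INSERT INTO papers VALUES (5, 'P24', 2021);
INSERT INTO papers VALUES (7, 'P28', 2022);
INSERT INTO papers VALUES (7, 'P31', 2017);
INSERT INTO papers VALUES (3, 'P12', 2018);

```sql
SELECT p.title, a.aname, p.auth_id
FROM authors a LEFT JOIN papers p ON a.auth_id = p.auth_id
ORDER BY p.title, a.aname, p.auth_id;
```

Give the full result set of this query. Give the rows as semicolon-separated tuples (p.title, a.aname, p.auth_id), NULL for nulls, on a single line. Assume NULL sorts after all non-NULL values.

(P12, Omar, 3); (P24, Nora, 5); (P28, Grace, 7); (P28, Wendy, 7); (P31, Grace, 7); (P31, Wendy, 7); (NULL, Raj, NULL); (NULL, Raj, NULL)

LEFT JOIN keeps every row from `authors`; unmatched rows get NULL for `papers`'s columns.
Matching on a.auth_id = p.auth_id.
- auth_id=4: no p row matches, row kept with p columns NULL.
- auth_id=7: 2 matching p row(s), so 2 row(s) emitted.
- auth_id=4: no p row matches, row kept with p columns NULL.
- auth_id=3: 1 matching p row(s), so 1 row(s) emitted.
- auth_id=7: 2 matching p row(s), so 2 row(s) emitted.
- auth_id=5: 1 matching p row(s), so 1 row(s) emitted.
After projecting and ordering:
p.title | a.aname | p.auth_id
P12 | Omar | 3
P24 | Nora | 5
P28 | Grace | 7
P28 | Wendy | 7
P31 | Grace | 7
P31 | Wendy | 7
NULL | Raj | NULL
NULL | Raj | NULL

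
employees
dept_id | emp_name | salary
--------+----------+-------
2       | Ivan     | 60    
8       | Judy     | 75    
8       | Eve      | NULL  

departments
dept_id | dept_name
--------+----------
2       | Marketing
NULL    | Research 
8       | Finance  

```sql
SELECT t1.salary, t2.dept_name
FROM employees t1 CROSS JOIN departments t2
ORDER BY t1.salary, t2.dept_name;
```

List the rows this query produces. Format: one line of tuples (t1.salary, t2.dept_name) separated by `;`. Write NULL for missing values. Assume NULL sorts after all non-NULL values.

(60, Finance); (60, Marketing); (60, Research); (75, Finance); (75, Marketing); (75, Research); (NULL, Finance); (NULL, Marketing); (NULL, Research)

CROSS JOIN pairs every row of `employees` with every row of `departments`: 3 × 3 = 9 rows.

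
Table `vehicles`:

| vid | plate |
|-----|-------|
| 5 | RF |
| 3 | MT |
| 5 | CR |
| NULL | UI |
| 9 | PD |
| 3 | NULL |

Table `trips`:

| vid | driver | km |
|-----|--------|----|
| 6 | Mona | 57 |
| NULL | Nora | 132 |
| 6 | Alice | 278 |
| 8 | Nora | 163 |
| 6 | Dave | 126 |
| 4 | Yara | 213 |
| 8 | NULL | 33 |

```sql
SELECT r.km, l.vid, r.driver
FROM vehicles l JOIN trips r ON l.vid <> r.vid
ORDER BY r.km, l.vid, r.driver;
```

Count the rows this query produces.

30

INNER JOIN keeps only pairs where the ON condition holds.
Matching on l.vid <> r.vid. A NULL in a compared column never satisfies the condition.
Matched pairs: 30.
Total: 30 rows.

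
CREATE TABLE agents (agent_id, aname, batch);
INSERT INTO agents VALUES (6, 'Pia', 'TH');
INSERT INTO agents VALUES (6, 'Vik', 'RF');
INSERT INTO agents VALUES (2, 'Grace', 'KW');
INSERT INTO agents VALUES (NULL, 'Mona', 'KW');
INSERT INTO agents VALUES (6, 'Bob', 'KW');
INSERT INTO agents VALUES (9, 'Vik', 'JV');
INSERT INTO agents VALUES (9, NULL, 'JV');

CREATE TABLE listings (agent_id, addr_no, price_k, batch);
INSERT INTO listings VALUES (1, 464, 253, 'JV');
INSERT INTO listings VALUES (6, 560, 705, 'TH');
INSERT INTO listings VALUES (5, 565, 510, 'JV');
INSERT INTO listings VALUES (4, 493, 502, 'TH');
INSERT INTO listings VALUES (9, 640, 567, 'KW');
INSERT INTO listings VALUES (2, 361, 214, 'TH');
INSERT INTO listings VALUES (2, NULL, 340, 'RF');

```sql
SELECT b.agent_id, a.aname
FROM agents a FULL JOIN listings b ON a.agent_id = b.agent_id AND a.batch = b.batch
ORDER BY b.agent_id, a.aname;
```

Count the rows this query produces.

13

FULL OUTER JOIN keeps every row from both sides; unmatched rows get NULL for the other side's columns.
Matching on a.agent_id = b.agent_id AND a.batch = b.batch. A NULL in a compared column never satisfies the condition.
- a[0] agent_id=6, batch=TH → 1 match(es) in b → 1 row(s).
- a[1] agent_id=6, batch=RF → no match; kept with NULLs on the b side.
- a[2] agent_id=2, batch=KW → no match; kept with NULLs on the b side.
- a[3] agent_id=NULL, batch=KW → no match; kept with NULLs on the b side.
- a[4] agent_id=6, batch=KW → no match; kept with NULLs on the b side.
- a[5] agent_id=9, batch=JV → no match; kept with NULLs on the b side.
- a[6] agent_id=9, batch=JV → no match; kept with NULLs on the b side.
- 6 b row(s) had no a match → kept, a columns NULL.
Total: 1 matched + 12 padded = 13 rows.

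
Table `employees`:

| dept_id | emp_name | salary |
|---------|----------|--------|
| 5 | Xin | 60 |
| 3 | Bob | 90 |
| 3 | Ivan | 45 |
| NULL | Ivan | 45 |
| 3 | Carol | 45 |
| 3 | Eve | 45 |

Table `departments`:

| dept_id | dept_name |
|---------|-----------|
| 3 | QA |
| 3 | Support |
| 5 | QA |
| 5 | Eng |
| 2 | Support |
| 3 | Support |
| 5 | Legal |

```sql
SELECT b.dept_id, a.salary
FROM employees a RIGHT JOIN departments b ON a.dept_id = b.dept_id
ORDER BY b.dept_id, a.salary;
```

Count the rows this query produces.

RIGHT JOIN keeps every row from `departments`; unmatched rows get NULL for `employees`'s columns.
Matching on a.dept_id = b.dept_id. A NULL in a compared column never satisfies the condition.
Matched pairs: 15; unmatched b rows kept: 1.
Total: 15 matched + 1 padded = 16 rows.

16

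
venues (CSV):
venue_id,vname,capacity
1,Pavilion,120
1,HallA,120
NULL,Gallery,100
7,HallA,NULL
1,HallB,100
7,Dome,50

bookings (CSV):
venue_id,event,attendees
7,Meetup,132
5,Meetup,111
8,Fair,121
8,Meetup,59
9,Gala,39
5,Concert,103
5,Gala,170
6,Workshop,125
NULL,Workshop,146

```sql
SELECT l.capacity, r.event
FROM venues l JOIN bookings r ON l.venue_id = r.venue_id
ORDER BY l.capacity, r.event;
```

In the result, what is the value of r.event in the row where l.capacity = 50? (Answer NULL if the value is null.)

Meetup

INNER JOIN keeps only pairs where the ON condition holds.
Matching on l.venue_id = r.venue_id. A NULL in a compared column never satisfies the condition.
- l (venue_id=1) has no partner → excluded.
- l (venue_id=1) has no partner → excluded.
- l (venue_id=NULL) has no partner → excluded.
- l (venue_id=7) pairs with 1 row(s) of r.
- l (venue_id=1) has no partner → excluded.
- l (venue_id=7) pairs with 1 row(s) of r.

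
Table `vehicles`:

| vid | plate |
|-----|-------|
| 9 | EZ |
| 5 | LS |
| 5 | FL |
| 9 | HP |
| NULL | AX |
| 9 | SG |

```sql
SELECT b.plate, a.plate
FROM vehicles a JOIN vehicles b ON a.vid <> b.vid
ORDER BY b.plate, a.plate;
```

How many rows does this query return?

12

INNER JOIN keeps only pairs where the ON condition holds.
Matching on a.vid <> b.vid. A NULL in a compared column never satisfies the condition.
- a[0] vid=9 → 2 match(es) in b → 2 row(s).
- a[1] vid=5 → 3 match(es) in b → 3 row(s).
- a[2] vid=5 → 3 match(es) in b → 3 row(s).
- a[3] vid=9 → 2 match(es) in b → 2 row(s).
- a[4] vid=NULL → no match; dropped.
- a[5] vid=9 → 2 match(es) in b → 2 row(s).
Total: 12 rows.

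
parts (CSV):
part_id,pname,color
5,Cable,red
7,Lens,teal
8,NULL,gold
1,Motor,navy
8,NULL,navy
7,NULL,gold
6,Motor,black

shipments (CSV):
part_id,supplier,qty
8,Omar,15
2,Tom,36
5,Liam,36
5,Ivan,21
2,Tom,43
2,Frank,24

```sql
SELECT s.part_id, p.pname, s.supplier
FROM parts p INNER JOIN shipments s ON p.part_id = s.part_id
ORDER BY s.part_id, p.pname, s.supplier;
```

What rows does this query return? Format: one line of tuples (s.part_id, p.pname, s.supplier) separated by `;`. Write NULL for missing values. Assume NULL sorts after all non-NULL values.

(5, Cable, Ivan); (5, Cable, Liam); (8, NULL, Omar); (8, NULL, Omar)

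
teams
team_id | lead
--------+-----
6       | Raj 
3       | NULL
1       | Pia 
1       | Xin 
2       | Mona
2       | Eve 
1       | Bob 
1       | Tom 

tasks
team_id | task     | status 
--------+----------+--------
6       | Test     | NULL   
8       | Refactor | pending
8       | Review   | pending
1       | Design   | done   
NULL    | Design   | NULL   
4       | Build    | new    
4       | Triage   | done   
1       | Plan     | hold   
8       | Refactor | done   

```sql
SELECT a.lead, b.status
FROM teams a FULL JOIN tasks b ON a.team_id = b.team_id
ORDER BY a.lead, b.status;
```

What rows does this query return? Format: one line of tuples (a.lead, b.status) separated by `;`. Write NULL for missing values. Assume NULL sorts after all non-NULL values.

(Bob, done); (Bob, hold); (Eve, NULL); (Mona, NULL); (Pia, done); (Pia, hold); (Raj, NULL); (Tom, done); (Tom, hold); (Xin, done); (Xin, hold); (NULL, done); (NULL, done); (NULL, new); (NULL, pending); (NULL, pending); (NULL, NULL); (NULL, NULL)

FULL OUTER JOIN keeps every row from both sides; unmatched rows get NULL for the other side's columns.
Matching on a.team_id = b.team_id. A NULL in a compared column never satisfies the condition.
- team_id=6: 1 matching b row(s), so 1 row(s) emitted.
- team_id=3: no b row matches, row kept with b columns NULL.
- team_id=1: 2 matching b row(s), so 2 row(s) emitted.
- team_id=1: 2 matching b row(s), so 2 row(s) emitted.
- team_id=2: no b row matches, row kept with b columns NULL.
- team_id=2: no b row matches, row kept with b columns NULL.
- team_id=1: 2 matching b row(s), so 2 row(s) emitted.
- team_id=1: 2 matching b row(s), so 2 row(s) emitted.
- plus 6 unmatched b row(s), each kept with NULL a columns.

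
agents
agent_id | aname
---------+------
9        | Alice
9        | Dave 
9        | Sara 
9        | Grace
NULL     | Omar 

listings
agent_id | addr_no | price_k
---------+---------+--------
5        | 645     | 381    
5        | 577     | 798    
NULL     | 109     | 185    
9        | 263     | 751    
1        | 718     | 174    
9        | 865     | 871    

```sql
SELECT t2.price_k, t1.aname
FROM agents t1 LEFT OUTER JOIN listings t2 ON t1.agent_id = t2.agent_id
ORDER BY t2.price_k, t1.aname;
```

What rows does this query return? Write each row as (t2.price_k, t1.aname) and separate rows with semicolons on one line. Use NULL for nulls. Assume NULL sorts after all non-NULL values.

(751, Alice); (751, Dave); (751, Grace); (751, Sara); (871, Alice); (871, Dave); (871, Grace); (871, Sara); (NULL, Omar)

LEFT JOIN keeps every row from `agents`; unmatched rows get NULL for `listings`'s columns.
Matching on t1.agent_id = t2.agent_id. A NULL in a compared column never satisfies the condition.
- agent_id=9: 2 matching t2 row(s), so 2 row(s) emitted.
- agent_id=9: 2 matching t2 row(s), so 2 row(s) emitted.
- agent_id=9: 2 matching t2 row(s), so 2 row(s) emitted.
- agent_id=9: 2 matching t2 row(s), so 2 row(s) emitted.
- agent_id=NULL: no t2 row matches, row kept with t2 columns NULL.
After projecting and ordering:
t2.price_k | t1.aname
751 | Alice
751 | Dave
751 | Grace
751 | Sara
871 | Alice
871 | Dave
871 | Grace
871 | Sara
NULL | Omar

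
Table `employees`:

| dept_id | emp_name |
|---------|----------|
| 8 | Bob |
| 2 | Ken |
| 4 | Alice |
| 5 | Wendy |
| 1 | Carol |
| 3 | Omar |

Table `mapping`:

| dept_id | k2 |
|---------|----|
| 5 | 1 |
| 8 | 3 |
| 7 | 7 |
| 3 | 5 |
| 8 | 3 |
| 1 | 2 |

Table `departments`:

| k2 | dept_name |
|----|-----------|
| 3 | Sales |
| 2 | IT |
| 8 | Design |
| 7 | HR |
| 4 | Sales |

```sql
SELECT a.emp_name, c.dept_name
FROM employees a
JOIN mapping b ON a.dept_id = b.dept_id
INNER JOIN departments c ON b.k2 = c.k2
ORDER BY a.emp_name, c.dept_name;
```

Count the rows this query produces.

3

Evaluate left to right. First `employees a INNER JOIN mapping b` on dept_id: 5 row(s).
Then INNER JOIN `departments c` on k2: keep only rows whose b.k2 appears in c.
Result: 3 row(s).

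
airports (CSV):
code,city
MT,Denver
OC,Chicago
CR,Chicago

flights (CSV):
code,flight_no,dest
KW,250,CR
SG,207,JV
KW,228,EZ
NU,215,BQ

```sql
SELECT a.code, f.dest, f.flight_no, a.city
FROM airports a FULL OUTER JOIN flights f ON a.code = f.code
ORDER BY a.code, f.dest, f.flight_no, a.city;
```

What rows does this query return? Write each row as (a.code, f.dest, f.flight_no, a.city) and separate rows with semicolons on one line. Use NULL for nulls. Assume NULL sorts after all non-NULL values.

FULL OUTER JOIN keeps every row from both sides; unmatched rows get NULL for the other side's columns.
Matching on a.code = f.code.
Matched pairs: 0; unmatched a rows kept: 3; unmatched f rows kept: 4.

(CR, NULL, NULL, Chicago); (MT, NULL, NULL, Denver); (OC, NULL, NULL, Chicago); (NULL, BQ, 215, NULL); (NULL, CR, 250, NULL); (NULL, EZ, 228, NULL); (NULL, JV, 207, NULL)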